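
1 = 1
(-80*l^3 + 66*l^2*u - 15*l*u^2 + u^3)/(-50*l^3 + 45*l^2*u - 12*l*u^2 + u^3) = (-8*l + u)/(-5*l + u)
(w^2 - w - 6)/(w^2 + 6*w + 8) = (w - 3)/(w + 4)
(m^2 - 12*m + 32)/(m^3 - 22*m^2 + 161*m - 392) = (m - 4)/(m^2 - 14*m + 49)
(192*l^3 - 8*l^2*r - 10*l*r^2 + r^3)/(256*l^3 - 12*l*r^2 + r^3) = (-6*l + r)/(-8*l + r)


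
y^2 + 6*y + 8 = (y + 2)*(y + 4)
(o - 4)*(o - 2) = o^2 - 6*o + 8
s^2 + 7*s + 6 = (s + 1)*(s + 6)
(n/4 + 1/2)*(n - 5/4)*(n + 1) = n^3/4 + 7*n^2/16 - 7*n/16 - 5/8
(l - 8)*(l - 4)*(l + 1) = l^3 - 11*l^2 + 20*l + 32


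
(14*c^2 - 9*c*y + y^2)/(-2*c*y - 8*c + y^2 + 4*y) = (-7*c + y)/(y + 4)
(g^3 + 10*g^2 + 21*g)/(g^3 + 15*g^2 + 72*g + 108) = g*(g + 7)/(g^2 + 12*g + 36)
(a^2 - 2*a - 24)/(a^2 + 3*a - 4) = (a - 6)/(a - 1)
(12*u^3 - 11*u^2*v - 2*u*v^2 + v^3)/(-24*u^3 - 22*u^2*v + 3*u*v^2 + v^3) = (-3*u^2 + 2*u*v + v^2)/(6*u^2 + 7*u*v + v^2)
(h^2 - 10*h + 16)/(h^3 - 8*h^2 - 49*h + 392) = (h - 2)/(h^2 - 49)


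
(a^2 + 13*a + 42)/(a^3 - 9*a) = (a^2 + 13*a + 42)/(a*(a^2 - 9))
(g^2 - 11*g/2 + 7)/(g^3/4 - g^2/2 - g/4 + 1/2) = 2*(2*g - 7)/(g^2 - 1)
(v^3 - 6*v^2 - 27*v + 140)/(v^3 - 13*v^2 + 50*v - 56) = (v + 5)/(v - 2)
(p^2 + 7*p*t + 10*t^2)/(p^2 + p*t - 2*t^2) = (p + 5*t)/(p - t)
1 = 1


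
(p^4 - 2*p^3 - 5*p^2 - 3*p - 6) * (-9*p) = -9*p^5 + 18*p^4 + 45*p^3 + 27*p^2 + 54*p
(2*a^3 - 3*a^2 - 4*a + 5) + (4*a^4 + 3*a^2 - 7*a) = 4*a^4 + 2*a^3 - 11*a + 5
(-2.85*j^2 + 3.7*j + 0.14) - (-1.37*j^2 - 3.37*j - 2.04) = -1.48*j^2 + 7.07*j + 2.18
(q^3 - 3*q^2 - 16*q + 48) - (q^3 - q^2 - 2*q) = -2*q^2 - 14*q + 48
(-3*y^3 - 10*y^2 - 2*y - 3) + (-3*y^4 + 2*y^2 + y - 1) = -3*y^4 - 3*y^3 - 8*y^2 - y - 4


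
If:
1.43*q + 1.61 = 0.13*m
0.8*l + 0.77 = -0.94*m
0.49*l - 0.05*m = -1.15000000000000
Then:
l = -2.24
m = 1.08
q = -1.03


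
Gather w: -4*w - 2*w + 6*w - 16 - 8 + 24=0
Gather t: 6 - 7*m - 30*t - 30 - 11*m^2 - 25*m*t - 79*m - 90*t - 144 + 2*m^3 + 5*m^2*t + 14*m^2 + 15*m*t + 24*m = 2*m^3 + 3*m^2 - 62*m + t*(5*m^2 - 10*m - 120) - 168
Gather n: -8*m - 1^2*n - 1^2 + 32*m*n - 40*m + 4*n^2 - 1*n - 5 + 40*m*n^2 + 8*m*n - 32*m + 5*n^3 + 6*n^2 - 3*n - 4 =-80*m + 5*n^3 + n^2*(40*m + 10) + n*(40*m - 5) - 10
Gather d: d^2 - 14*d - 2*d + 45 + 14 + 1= d^2 - 16*d + 60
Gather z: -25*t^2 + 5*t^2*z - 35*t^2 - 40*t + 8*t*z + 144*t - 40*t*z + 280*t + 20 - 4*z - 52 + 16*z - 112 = -60*t^2 + 384*t + z*(5*t^2 - 32*t + 12) - 144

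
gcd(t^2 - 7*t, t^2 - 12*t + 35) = t - 7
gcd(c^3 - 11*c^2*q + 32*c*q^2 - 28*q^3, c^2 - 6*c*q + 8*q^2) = -c + 2*q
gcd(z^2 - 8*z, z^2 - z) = z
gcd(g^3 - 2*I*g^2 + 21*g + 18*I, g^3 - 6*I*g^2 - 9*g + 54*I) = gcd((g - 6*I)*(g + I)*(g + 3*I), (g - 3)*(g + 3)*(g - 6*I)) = g - 6*I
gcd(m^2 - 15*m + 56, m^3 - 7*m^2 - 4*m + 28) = m - 7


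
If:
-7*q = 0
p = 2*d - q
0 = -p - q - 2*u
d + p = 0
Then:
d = 0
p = 0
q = 0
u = 0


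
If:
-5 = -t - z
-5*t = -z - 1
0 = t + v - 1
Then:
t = 1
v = 0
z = 4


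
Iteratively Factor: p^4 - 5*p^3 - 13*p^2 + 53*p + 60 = (p - 5)*(p^3 - 13*p - 12) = (p - 5)*(p - 4)*(p^2 + 4*p + 3) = (p - 5)*(p - 4)*(p + 1)*(p + 3)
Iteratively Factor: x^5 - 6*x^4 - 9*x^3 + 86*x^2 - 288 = (x - 4)*(x^4 - 2*x^3 - 17*x^2 + 18*x + 72) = (x - 4)^2*(x^3 + 2*x^2 - 9*x - 18) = (x - 4)^2*(x - 3)*(x^2 + 5*x + 6) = (x - 4)^2*(x - 3)*(x + 3)*(x + 2)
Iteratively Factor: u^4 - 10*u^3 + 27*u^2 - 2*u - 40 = (u - 4)*(u^3 - 6*u^2 + 3*u + 10) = (u - 5)*(u - 4)*(u^2 - u - 2) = (u - 5)*(u - 4)*(u + 1)*(u - 2)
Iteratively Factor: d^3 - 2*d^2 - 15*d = (d - 5)*(d^2 + 3*d) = d*(d - 5)*(d + 3)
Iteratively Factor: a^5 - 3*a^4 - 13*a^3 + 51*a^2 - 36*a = (a)*(a^4 - 3*a^3 - 13*a^2 + 51*a - 36) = a*(a - 3)*(a^3 - 13*a + 12) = a*(a - 3)*(a + 4)*(a^2 - 4*a + 3) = a*(a - 3)^2*(a + 4)*(a - 1)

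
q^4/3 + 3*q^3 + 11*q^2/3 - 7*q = q*(q/3 + 1)*(q - 1)*(q + 7)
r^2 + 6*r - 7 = (r - 1)*(r + 7)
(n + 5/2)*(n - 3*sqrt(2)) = n^2 - 3*sqrt(2)*n + 5*n/2 - 15*sqrt(2)/2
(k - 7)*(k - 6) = k^2 - 13*k + 42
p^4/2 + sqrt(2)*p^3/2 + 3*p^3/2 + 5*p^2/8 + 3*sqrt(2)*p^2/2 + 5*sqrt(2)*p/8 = p*(p/2 + sqrt(2)/2)*(p + 1/2)*(p + 5/2)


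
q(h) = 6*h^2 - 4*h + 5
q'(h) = 12*h - 4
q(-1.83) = 32.41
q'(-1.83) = -25.96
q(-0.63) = 9.90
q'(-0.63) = -11.56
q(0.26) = 4.37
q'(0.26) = -0.88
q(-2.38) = 48.51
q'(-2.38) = -32.56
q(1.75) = 16.38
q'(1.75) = 17.00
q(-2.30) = 45.94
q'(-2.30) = -31.60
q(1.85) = 18.14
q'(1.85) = 18.20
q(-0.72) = 10.99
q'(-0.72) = -12.64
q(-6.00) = 245.00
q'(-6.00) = -76.00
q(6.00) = 197.00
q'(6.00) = 68.00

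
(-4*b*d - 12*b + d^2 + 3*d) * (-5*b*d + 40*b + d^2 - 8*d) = 20*b^2*d^2 - 100*b^2*d - 480*b^2 - 9*b*d^3 + 45*b*d^2 + 216*b*d + d^4 - 5*d^3 - 24*d^2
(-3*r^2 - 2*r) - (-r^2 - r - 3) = -2*r^2 - r + 3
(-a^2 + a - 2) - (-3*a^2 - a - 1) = 2*a^2 + 2*a - 1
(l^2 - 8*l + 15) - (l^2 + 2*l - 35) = 50 - 10*l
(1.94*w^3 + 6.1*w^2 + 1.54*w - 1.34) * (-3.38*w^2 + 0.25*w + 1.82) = -6.5572*w^5 - 20.133*w^4 - 0.1494*w^3 + 16.0162*w^2 + 2.4678*w - 2.4388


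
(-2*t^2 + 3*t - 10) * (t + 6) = -2*t^3 - 9*t^2 + 8*t - 60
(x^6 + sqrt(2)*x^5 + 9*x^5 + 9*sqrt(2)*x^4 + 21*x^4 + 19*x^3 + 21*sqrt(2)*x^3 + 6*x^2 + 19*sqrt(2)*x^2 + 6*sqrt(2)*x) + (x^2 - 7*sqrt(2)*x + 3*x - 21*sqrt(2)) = x^6 + sqrt(2)*x^5 + 9*x^5 + 9*sqrt(2)*x^4 + 21*x^4 + 19*x^3 + 21*sqrt(2)*x^3 + 7*x^2 + 19*sqrt(2)*x^2 - sqrt(2)*x + 3*x - 21*sqrt(2)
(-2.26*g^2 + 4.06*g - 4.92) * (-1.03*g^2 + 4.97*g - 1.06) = 2.3278*g^4 - 15.414*g^3 + 27.6414*g^2 - 28.756*g + 5.2152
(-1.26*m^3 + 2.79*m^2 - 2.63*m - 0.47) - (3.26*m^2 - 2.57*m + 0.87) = -1.26*m^3 - 0.47*m^2 - 0.0600000000000001*m - 1.34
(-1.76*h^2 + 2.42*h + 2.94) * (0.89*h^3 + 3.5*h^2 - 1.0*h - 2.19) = -1.5664*h^5 - 4.0062*h^4 + 12.8466*h^3 + 11.7244*h^2 - 8.2398*h - 6.4386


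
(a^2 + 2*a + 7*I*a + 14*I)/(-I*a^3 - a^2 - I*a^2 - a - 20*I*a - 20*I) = (I*a^2 + a*(-7 + 2*I) - 14)/(a^3 + a^2*(1 - I) + a*(20 - I) + 20)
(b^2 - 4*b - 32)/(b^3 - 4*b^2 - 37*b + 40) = (b + 4)/(b^2 + 4*b - 5)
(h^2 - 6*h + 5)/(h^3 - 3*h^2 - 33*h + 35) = (h - 5)/(h^2 - 2*h - 35)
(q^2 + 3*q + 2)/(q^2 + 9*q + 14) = (q + 1)/(q + 7)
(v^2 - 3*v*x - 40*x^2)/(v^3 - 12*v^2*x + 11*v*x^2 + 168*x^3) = (-v - 5*x)/(-v^2 + 4*v*x + 21*x^2)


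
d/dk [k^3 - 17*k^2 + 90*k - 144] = 3*k^2 - 34*k + 90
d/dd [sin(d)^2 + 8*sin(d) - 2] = 2*(sin(d) + 4)*cos(d)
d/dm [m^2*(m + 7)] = m*(3*m + 14)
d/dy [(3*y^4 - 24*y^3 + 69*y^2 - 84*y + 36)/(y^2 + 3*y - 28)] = 3*(2*y^5 + y^4 - 160*y^3 + 769*y^2 - 1312*y + 748)/(y^4 + 6*y^3 - 47*y^2 - 168*y + 784)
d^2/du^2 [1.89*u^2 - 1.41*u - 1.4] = 3.78000000000000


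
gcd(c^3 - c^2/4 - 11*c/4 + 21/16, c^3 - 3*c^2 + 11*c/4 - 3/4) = c^2 - 2*c + 3/4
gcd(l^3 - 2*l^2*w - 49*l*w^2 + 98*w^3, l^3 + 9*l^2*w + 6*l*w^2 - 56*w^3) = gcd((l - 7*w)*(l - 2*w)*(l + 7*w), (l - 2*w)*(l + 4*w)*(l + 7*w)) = -l^2 - 5*l*w + 14*w^2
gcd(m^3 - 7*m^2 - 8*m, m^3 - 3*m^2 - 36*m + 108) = 1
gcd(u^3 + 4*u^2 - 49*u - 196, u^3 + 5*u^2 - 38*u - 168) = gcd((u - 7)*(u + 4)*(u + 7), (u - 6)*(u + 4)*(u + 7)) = u^2 + 11*u + 28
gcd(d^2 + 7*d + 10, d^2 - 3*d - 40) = d + 5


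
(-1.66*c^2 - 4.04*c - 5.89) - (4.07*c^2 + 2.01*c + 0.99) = -5.73*c^2 - 6.05*c - 6.88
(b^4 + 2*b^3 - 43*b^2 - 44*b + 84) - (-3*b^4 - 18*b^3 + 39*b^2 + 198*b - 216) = 4*b^4 + 20*b^3 - 82*b^2 - 242*b + 300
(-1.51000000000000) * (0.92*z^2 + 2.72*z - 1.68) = -1.3892*z^2 - 4.1072*z + 2.5368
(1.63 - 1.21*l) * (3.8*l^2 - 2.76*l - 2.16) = -4.598*l^3 + 9.5336*l^2 - 1.8852*l - 3.5208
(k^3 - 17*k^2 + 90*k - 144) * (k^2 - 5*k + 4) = k^5 - 22*k^4 + 179*k^3 - 662*k^2 + 1080*k - 576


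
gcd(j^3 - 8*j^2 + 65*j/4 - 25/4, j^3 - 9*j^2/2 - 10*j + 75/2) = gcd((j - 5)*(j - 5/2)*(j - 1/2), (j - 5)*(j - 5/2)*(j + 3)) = j^2 - 15*j/2 + 25/2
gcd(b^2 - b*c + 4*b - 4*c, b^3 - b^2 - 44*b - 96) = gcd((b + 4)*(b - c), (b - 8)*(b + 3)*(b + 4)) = b + 4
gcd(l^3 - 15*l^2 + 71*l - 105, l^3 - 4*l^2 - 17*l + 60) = l^2 - 8*l + 15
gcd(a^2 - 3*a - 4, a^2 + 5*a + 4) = a + 1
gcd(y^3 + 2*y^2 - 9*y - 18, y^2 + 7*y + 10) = y + 2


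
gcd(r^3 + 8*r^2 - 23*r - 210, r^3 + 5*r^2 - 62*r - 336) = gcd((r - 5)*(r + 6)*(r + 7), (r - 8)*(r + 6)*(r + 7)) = r^2 + 13*r + 42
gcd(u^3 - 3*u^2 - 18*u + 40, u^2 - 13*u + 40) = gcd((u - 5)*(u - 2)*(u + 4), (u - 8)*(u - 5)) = u - 5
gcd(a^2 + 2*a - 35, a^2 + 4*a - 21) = a + 7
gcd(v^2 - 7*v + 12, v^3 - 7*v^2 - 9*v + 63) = v - 3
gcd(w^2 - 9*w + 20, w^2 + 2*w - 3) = 1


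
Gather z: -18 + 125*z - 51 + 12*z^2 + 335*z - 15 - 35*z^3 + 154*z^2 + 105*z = -35*z^3 + 166*z^2 + 565*z - 84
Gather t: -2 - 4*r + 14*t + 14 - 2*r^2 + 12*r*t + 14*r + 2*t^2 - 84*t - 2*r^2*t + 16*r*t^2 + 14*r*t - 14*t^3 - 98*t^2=-2*r^2 + 10*r - 14*t^3 + t^2*(16*r - 96) + t*(-2*r^2 + 26*r - 70) + 12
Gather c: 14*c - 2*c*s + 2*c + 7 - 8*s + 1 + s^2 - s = c*(16 - 2*s) + s^2 - 9*s + 8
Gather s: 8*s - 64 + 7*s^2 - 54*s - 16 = 7*s^2 - 46*s - 80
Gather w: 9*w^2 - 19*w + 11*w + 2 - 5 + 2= 9*w^2 - 8*w - 1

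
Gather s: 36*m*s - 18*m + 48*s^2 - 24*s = -18*m + 48*s^2 + s*(36*m - 24)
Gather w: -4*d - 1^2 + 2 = 1 - 4*d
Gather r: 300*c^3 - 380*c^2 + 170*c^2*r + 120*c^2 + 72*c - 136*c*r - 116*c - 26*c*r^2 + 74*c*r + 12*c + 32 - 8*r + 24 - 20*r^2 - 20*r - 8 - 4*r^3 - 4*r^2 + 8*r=300*c^3 - 260*c^2 - 32*c - 4*r^3 + r^2*(-26*c - 24) + r*(170*c^2 - 62*c - 20) + 48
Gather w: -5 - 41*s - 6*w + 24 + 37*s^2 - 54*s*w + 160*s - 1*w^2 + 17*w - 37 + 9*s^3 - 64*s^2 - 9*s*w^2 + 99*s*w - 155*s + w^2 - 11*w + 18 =9*s^3 - 27*s^2 - 9*s*w^2 + 45*s*w - 36*s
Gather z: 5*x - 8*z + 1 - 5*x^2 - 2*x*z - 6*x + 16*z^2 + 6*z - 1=-5*x^2 - x + 16*z^2 + z*(-2*x - 2)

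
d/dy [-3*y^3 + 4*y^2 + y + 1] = -9*y^2 + 8*y + 1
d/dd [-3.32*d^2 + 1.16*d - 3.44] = 1.16 - 6.64*d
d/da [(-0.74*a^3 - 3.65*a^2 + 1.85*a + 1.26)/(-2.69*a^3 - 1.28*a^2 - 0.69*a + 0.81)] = (-8.88178419700125e-16*a^5 - 8.8713*a^4 + 10.9742*a^3 + 13.2565*a^2 - 2.6874*a + 2.3679)/(7.2361*a^6 + 6.8864*a^5 + 5.3506*a^4 - 2.5914*a^3 - 1.5975*a^2 - 1.1178*a + 0.6561)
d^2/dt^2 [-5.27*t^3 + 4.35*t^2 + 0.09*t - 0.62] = 8.7 - 31.62*t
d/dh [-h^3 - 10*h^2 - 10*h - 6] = -3*h^2 - 20*h - 10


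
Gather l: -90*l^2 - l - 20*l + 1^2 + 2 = -90*l^2 - 21*l + 3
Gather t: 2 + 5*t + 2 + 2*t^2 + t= 2*t^2 + 6*t + 4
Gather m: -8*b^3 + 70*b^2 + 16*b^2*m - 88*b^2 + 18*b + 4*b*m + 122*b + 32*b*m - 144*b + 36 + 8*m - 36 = -8*b^3 - 18*b^2 - 4*b + m*(16*b^2 + 36*b + 8)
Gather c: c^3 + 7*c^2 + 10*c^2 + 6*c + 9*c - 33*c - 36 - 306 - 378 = c^3 + 17*c^2 - 18*c - 720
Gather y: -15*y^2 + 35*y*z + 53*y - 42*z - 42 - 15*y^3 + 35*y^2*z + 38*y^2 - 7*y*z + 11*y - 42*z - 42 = -15*y^3 + y^2*(35*z + 23) + y*(28*z + 64) - 84*z - 84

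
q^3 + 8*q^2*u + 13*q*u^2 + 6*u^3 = (q + u)^2*(q + 6*u)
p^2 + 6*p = p*(p + 6)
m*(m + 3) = m^2 + 3*m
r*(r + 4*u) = r^2 + 4*r*u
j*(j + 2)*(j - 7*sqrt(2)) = j^3 - 7*sqrt(2)*j^2 + 2*j^2 - 14*sqrt(2)*j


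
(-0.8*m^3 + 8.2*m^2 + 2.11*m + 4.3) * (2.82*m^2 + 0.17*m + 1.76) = -2.256*m^5 + 22.988*m^4 + 5.9362*m^3 + 26.9167*m^2 + 4.4446*m + 7.568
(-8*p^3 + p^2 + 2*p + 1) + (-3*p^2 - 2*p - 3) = -8*p^3 - 2*p^2 - 2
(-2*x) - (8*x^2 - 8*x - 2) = -8*x^2 + 6*x + 2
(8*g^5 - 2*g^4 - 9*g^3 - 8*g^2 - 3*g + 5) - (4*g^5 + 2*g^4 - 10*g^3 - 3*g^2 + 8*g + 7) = 4*g^5 - 4*g^4 + g^3 - 5*g^2 - 11*g - 2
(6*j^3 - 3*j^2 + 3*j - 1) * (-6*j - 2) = -36*j^4 + 6*j^3 - 12*j^2 + 2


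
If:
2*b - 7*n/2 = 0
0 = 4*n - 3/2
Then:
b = 21/32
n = 3/8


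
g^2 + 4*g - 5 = (g - 1)*(g + 5)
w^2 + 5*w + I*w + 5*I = (w + 5)*(w + I)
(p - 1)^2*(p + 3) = p^3 + p^2 - 5*p + 3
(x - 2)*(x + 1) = x^2 - x - 2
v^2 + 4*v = v*(v + 4)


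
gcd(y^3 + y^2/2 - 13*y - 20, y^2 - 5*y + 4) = y - 4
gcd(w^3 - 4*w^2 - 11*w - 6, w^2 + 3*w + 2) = w + 1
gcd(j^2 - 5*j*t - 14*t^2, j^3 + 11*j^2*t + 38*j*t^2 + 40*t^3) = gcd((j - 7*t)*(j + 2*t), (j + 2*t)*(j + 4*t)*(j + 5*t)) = j + 2*t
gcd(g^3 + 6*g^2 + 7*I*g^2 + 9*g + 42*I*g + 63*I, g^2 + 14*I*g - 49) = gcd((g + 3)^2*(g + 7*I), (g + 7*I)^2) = g + 7*I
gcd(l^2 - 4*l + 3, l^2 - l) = l - 1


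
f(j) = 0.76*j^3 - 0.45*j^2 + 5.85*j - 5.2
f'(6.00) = 82.53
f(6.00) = 177.86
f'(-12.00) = 344.97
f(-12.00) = -1453.48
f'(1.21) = 8.10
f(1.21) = 2.57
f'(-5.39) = 76.94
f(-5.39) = -168.81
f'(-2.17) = 18.54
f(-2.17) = -27.78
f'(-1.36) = 11.29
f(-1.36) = -15.90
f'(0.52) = 6.00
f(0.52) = -2.17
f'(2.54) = 18.27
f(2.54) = 19.21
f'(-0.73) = 7.72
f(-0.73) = -10.01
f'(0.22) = 5.76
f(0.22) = -3.93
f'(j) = 2.28*j^2 - 0.9*j + 5.85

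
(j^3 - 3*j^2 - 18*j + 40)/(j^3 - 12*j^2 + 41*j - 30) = (j^2 + 2*j - 8)/(j^2 - 7*j + 6)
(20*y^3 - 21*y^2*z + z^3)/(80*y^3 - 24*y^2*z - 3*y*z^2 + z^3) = (y - z)/(4*y - z)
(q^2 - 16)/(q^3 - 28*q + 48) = (q + 4)/(q^2 + 4*q - 12)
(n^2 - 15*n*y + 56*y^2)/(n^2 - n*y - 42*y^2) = (n - 8*y)/(n + 6*y)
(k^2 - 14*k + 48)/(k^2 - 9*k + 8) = (k - 6)/(k - 1)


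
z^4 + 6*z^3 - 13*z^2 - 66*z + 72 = (z - 3)*(z - 1)*(z + 4)*(z + 6)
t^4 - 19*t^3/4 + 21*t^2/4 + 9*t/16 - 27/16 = (t - 3)*(t - 3/2)*(t - 3/4)*(t + 1/2)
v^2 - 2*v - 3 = (v - 3)*(v + 1)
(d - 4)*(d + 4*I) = d^2 - 4*d + 4*I*d - 16*I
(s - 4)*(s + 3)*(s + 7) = s^3 + 6*s^2 - 19*s - 84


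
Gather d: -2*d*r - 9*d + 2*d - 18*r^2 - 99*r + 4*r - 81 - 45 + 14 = d*(-2*r - 7) - 18*r^2 - 95*r - 112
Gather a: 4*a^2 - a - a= 4*a^2 - 2*a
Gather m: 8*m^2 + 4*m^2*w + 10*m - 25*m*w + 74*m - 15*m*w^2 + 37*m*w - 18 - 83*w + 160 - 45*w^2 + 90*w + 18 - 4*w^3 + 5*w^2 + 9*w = m^2*(4*w + 8) + m*(-15*w^2 + 12*w + 84) - 4*w^3 - 40*w^2 + 16*w + 160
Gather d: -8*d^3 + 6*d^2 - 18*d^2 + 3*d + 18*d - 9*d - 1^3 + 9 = -8*d^3 - 12*d^2 + 12*d + 8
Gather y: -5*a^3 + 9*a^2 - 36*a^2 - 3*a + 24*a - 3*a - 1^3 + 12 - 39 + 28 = -5*a^3 - 27*a^2 + 18*a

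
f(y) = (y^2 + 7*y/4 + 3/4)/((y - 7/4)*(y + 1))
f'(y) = (2*y + 7/4)/((y - 7/4)*(y + 1)) - (y^2 + 7*y/4 + 3/4)/((y - 7/4)*(y + 1)^2) - (y^2 + 7*y/4 + 3/4)/((y - 7/4)^2*(y + 1)) = -40/(16*y^2 - 56*y + 49)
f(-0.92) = 0.06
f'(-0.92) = -0.35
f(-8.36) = 0.75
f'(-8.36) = -0.02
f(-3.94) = 0.56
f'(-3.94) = -0.08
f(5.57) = 1.65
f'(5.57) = -0.17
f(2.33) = 5.31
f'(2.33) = -7.43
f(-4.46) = 0.60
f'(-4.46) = -0.06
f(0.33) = -0.76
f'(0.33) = -1.24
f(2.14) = 7.41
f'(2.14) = -16.44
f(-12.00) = 0.82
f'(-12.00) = -0.01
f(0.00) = -0.43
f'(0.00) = -0.82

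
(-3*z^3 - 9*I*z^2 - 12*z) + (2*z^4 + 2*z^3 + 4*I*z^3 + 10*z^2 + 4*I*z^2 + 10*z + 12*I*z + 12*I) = 2*z^4 - z^3 + 4*I*z^3 + 10*z^2 - 5*I*z^2 - 2*z + 12*I*z + 12*I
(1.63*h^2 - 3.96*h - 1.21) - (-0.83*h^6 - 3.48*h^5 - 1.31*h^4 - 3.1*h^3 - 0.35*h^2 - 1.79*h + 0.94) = 0.83*h^6 + 3.48*h^5 + 1.31*h^4 + 3.1*h^3 + 1.98*h^2 - 2.17*h - 2.15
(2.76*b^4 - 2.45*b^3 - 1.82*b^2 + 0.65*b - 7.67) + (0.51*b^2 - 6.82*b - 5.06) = 2.76*b^4 - 2.45*b^3 - 1.31*b^2 - 6.17*b - 12.73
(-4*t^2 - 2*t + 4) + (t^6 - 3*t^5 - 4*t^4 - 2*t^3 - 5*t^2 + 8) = t^6 - 3*t^5 - 4*t^4 - 2*t^3 - 9*t^2 - 2*t + 12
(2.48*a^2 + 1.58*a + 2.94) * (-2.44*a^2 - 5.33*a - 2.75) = -6.0512*a^4 - 17.0736*a^3 - 22.415*a^2 - 20.0152*a - 8.085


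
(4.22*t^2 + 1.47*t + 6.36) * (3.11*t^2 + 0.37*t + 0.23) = 13.1242*t^4 + 6.1331*t^3 + 21.2941*t^2 + 2.6913*t + 1.4628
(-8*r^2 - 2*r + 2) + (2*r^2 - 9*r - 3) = -6*r^2 - 11*r - 1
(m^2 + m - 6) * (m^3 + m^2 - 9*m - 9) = m^5 + 2*m^4 - 14*m^3 - 24*m^2 + 45*m + 54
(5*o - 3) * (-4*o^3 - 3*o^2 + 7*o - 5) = -20*o^4 - 3*o^3 + 44*o^2 - 46*o + 15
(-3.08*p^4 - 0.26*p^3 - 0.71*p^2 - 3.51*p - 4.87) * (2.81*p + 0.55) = -8.6548*p^5 - 2.4246*p^4 - 2.1381*p^3 - 10.2536*p^2 - 15.6152*p - 2.6785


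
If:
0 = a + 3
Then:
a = -3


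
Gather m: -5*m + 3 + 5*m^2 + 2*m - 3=5*m^2 - 3*m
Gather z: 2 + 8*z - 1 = 8*z + 1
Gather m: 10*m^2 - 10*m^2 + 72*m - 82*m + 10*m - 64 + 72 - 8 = 0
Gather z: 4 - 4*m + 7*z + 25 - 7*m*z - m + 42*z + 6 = -5*m + z*(49 - 7*m) + 35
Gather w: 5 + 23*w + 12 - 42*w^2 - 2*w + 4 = -42*w^2 + 21*w + 21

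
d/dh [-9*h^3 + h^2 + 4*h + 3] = -27*h^2 + 2*h + 4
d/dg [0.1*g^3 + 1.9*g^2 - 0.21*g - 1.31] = 0.3*g^2 + 3.8*g - 0.21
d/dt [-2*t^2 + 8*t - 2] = 8 - 4*t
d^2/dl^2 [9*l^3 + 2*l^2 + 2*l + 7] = 54*l + 4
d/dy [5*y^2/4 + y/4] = 5*y/2 + 1/4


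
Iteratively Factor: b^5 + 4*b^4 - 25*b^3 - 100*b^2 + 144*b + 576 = (b + 4)*(b^4 - 25*b^2 + 144) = (b + 4)^2*(b^3 - 4*b^2 - 9*b + 36) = (b - 3)*(b + 4)^2*(b^2 - b - 12) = (b - 3)*(b + 3)*(b + 4)^2*(b - 4)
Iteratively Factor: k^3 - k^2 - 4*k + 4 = (k + 2)*(k^2 - 3*k + 2) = (k - 1)*(k + 2)*(k - 2)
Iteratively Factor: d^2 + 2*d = (d)*(d + 2)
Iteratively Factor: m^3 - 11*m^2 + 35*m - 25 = (m - 5)*(m^2 - 6*m + 5) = (m - 5)*(m - 1)*(m - 5)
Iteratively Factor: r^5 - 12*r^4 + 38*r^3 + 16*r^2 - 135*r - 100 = (r - 4)*(r^4 - 8*r^3 + 6*r^2 + 40*r + 25) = (r - 4)*(r + 1)*(r^3 - 9*r^2 + 15*r + 25) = (r - 5)*(r - 4)*(r + 1)*(r^2 - 4*r - 5) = (r - 5)*(r - 4)*(r + 1)^2*(r - 5)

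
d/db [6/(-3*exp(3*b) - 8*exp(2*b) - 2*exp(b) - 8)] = (54*exp(2*b) + 96*exp(b) + 12)*exp(b)/(3*exp(3*b) + 8*exp(2*b) + 2*exp(b) + 8)^2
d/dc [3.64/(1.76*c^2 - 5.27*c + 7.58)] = (19.1828 - 12.8128*c)/(1.76*c^2 - 5.27*c + 7.58)^2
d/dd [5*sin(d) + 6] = 5*cos(d)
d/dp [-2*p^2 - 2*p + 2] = -4*p - 2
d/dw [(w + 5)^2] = 2*w + 10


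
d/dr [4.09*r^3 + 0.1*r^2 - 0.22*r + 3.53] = 12.27*r^2 + 0.2*r - 0.22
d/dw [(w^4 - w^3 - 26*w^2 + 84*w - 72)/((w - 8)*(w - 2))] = (2*w^3 - 23*w^2 - 16*w + 156)/(w^2 - 16*w + 64)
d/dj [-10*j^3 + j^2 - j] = -30*j^2 + 2*j - 1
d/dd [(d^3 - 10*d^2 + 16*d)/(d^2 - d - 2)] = (d^2 + 2*d - 8)/(d^2 + 2*d + 1)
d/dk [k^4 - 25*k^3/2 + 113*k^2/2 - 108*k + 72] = 4*k^3 - 75*k^2/2 + 113*k - 108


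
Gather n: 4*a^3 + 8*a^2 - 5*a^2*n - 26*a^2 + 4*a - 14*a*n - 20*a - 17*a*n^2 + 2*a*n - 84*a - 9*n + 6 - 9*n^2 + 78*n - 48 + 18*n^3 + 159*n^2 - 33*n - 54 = 4*a^3 - 18*a^2 - 100*a + 18*n^3 + n^2*(150 - 17*a) + n*(-5*a^2 - 12*a + 36) - 96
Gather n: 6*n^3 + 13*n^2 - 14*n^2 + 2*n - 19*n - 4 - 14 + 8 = 6*n^3 - n^2 - 17*n - 10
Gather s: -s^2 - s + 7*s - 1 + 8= -s^2 + 6*s + 7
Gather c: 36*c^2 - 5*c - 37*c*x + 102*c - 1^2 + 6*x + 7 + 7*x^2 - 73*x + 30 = 36*c^2 + c*(97 - 37*x) + 7*x^2 - 67*x + 36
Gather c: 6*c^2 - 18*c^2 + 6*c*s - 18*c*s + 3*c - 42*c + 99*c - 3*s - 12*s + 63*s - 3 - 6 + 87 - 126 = -12*c^2 + c*(60 - 12*s) + 48*s - 48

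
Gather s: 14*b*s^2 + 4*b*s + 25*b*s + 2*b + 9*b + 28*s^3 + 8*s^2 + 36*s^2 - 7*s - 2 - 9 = 11*b + 28*s^3 + s^2*(14*b + 44) + s*(29*b - 7) - 11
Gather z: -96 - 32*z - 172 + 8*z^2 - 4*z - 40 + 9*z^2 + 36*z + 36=17*z^2 - 272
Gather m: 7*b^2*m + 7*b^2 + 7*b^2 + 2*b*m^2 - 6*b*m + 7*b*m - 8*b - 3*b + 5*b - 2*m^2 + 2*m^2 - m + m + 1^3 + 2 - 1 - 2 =14*b^2 + 2*b*m^2 - 6*b + m*(7*b^2 + b)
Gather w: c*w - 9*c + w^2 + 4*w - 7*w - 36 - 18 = -9*c + w^2 + w*(c - 3) - 54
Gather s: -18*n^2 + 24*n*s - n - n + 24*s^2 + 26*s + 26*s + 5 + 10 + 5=-18*n^2 - 2*n + 24*s^2 + s*(24*n + 52) + 20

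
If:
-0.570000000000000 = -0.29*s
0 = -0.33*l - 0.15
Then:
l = -0.45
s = 1.97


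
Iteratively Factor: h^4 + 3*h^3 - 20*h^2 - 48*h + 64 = (h + 4)*(h^3 - h^2 - 16*h + 16) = (h - 4)*(h + 4)*(h^2 + 3*h - 4) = (h - 4)*(h - 1)*(h + 4)*(h + 4)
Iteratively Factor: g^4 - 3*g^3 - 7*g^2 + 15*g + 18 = (g - 3)*(g^3 - 7*g - 6) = (g - 3)^2*(g^2 + 3*g + 2) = (g - 3)^2*(g + 2)*(g + 1)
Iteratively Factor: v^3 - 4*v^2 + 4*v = (v - 2)*(v^2 - 2*v) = (v - 2)^2*(v)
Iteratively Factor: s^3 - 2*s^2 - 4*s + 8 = (s - 2)*(s^2 - 4) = (s - 2)*(s + 2)*(s - 2)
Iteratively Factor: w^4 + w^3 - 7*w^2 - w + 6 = (w + 3)*(w^3 - 2*w^2 - w + 2) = (w - 1)*(w + 3)*(w^2 - w - 2) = (w - 2)*(w - 1)*(w + 3)*(w + 1)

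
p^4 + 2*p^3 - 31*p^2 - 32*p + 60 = (p - 5)*(p - 1)*(p + 2)*(p + 6)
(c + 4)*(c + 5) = c^2 + 9*c + 20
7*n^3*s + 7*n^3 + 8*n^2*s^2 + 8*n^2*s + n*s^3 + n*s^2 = (n + s)*(7*n + s)*(n*s + n)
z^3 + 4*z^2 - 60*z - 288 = (z - 8)*(z + 6)^2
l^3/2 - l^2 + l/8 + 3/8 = (l/2 + 1/4)*(l - 3/2)*(l - 1)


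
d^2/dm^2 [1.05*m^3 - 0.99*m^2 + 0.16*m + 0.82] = 6.3*m - 1.98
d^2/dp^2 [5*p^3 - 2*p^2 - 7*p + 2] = 30*p - 4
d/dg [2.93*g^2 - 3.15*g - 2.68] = 5.86*g - 3.15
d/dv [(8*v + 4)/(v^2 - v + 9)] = 4*(-2*v^2 - 2*v + 19)/(v^4 - 2*v^3 + 19*v^2 - 18*v + 81)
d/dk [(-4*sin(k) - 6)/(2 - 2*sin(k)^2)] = 2*(-3*sin(k) + cos(k)^2 - 2)/cos(k)^3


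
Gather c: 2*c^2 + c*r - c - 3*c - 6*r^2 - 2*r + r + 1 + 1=2*c^2 + c*(r - 4) - 6*r^2 - r + 2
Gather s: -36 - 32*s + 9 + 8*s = -24*s - 27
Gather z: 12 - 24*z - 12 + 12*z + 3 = 3 - 12*z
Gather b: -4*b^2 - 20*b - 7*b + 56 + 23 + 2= -4*b^2 - 27*b + 81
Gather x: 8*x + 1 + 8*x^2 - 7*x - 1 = 8*x^2 + x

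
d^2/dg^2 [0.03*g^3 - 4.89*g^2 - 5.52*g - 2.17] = 0.18*g - 9.78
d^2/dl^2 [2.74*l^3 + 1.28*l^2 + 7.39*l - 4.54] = 16.44*l + 2.56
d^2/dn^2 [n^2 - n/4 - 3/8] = 2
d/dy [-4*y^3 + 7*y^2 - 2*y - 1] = -12*y^2 + 14*y - 2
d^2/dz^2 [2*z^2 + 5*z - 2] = 4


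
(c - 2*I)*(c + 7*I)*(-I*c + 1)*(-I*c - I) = -c^4 - c^3 - 6*I*c^3 - 9*c^2 - 6*I*c^2 - 9*c - 14*I*c - 14*I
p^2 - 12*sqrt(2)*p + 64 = (p - 8*sqrt(2))*(p - 4*sqrt(2))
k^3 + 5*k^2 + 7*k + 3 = (k + 1)^2*(k + 3)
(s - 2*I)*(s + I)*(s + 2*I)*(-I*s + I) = -I*s^4 + s^3 + I*s^3 - s^2 - 4*I*s^2 + 4*s + 4*I*s - 4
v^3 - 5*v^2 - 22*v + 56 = (v - 7)*(v - 2)*(v + 4)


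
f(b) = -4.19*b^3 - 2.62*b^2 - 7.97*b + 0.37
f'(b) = -12.57*b^2 - 5.24*b - 7.97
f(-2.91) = 104.63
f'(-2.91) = -99.17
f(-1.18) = 13.01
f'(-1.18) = -19.29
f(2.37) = -89.01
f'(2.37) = -90.99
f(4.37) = -434.16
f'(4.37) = -270.92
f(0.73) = -8.47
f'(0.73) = -18.49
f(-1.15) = 12.44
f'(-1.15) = -18.57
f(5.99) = -1041.90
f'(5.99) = -490.37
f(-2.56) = 73.90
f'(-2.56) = -76.93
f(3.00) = -160.25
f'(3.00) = -136.82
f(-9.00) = 2914.39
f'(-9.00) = -978.98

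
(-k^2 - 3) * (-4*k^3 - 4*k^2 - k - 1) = 4*k^5 + 4*k^4 + 13*k^3 + 13*k^2 + 3*k + 3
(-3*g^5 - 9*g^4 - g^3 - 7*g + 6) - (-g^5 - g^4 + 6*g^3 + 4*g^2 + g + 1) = -2*g^5 - 8*g^4 - 7*g^3 - 4*g^2 - 8*g + 5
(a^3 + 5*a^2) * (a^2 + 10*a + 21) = a^5 + 15*a^4 + 71*a^3 + 105*a^2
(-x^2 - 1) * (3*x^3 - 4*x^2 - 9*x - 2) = -3*x^5 + 4*x^4 + 6*x^3 + 6*x^2 + 9*x + 2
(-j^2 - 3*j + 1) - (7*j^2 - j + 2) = -8*j^2 - 2*j - 1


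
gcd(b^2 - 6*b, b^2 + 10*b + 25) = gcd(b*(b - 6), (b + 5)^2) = 1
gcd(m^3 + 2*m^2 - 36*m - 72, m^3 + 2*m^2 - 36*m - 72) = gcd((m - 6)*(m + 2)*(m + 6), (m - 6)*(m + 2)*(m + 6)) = m^3 + 2*m^2 - 36*m - 72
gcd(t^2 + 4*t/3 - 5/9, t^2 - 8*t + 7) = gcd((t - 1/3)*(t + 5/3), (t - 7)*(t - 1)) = 1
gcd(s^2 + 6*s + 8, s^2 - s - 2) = 1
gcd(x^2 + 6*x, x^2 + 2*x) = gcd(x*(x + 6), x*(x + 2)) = x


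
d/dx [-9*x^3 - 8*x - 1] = -27*x^2 - 8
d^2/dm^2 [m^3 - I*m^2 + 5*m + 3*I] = 6*m - 2*I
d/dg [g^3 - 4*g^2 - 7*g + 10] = 3*g^2 - 8*g - 7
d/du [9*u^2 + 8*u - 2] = 18*u + 8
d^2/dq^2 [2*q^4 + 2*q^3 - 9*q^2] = 24*q^2 + 12*q - 18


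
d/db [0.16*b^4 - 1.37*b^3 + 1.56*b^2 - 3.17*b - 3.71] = 0.64*b^3 - 4.11*b^2 + 3.12*b - 3.17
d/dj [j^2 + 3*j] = 2*j + 3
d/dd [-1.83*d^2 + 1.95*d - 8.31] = 1.95 - 3.66*d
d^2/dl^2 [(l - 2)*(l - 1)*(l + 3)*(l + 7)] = 12*l^2 + 42*l - 14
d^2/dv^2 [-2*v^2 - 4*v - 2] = -4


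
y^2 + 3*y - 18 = (y - 3)*(y + 6)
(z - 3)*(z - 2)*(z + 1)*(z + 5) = z^4 + z^3 - 19*z^2 + 11*z + 30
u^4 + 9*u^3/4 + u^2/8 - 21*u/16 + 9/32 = (u - 1/2)*(u - 1/4)*(u + 3/2)^2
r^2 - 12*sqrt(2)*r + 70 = (r - 7*sqrt(2))*(r - 5*sqrt(2))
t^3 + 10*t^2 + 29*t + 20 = (t + 1)*(t + 4)*(t + 5)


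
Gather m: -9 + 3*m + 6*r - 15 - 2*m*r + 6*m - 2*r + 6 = m*(9 - 2*r) + 4*r - 18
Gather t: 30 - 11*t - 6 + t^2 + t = t^2 - 10*t + 24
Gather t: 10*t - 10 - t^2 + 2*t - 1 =-t^2 + 12*t - 11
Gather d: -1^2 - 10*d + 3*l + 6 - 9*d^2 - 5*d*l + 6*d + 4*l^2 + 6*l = -9*d^2 + d*(-5*l - 4) + 4*l^2 + 9*l + 5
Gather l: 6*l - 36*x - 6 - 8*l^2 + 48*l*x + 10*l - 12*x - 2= -8*l^2 + l*(48*x + 16) - 48*x - 8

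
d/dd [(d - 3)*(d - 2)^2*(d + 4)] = 4*d^3 - 9*d^2 - 24*d + 52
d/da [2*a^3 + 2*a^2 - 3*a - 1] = 6*a^2 + 4*a - 3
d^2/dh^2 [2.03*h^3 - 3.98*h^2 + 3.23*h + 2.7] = 12.18*h - 7.96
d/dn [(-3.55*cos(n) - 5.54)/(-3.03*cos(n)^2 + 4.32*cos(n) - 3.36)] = (10.7565*cos(n)^2 + 33.5724*cos(n) - 35.8608)*sin(n)/(9.1809*cos(n)^4 - 26.1792*cos(n)^3 + 39.024*cos(n)^2 - 29.0304*cos(n) + 11.2896)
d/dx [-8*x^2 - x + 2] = -16*x - 1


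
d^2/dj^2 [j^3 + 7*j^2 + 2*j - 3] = 6*j + 14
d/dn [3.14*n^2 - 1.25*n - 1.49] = 6.28*n - 1.25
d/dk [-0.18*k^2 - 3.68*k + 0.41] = -0.36*k - 3.68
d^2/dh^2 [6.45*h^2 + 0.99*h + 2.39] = 12.9000000000000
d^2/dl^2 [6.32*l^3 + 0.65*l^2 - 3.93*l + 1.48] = 37.92*l + 1.3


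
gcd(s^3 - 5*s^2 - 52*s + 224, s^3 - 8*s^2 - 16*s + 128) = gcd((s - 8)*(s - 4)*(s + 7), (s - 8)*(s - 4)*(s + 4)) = s^2 - 12*s + 32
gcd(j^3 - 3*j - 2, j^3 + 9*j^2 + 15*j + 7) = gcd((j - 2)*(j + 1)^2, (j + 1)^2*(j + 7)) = j^2 + 2*j + 1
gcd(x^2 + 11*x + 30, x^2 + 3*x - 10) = x + 5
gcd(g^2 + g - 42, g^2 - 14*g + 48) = g - 6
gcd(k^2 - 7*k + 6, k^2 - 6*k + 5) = k - 1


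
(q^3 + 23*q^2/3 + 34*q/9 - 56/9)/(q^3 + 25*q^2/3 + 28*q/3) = (q - 2/3)/q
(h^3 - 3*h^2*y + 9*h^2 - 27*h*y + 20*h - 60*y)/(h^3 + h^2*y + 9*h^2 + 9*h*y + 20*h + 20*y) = (h - 3*y)/(h + y)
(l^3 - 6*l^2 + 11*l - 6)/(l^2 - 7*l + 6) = (l^2 - 5*l + 6)/(l - 6)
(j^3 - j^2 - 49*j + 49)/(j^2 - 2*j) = (j^3 - j^2 - 49*j + 49)/(j*(j - 2))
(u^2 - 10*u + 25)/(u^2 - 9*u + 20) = (u - 5)/(u - 4)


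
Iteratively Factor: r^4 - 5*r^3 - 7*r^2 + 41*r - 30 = (r - 2)*(r^3 - 3*r^2 - 13*r + 15) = (r - 5)*(r - 2)*(r^2 + 2*r - 3) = (r - 5)*(r - 2)*(r + 3)*(r - 1)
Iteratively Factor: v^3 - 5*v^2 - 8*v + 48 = (v - 4)*(v^2 - v - 12) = (v - 4)*(v + 3)*(v - 4)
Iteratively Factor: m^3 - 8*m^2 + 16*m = (m - 4)*(m^2 - 4*m) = m*(m - 4)*(m - 4)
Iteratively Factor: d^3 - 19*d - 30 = (d - 5)*(d^2 + 5*d + 6) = (d - 5)*(d + 2)*(d + 3)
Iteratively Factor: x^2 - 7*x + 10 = (x - 2)*(x - 5)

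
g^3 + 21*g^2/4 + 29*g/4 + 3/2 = (g + 1/4)*(g + 2)*(g + 3)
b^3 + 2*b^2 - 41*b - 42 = (b - 6)*(b + 1)*(b + 7)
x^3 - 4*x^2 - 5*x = x*(x - 5)*(x + 1)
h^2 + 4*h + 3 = (h + 1)*(h + 3)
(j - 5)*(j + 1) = j^2 - 4*j - 5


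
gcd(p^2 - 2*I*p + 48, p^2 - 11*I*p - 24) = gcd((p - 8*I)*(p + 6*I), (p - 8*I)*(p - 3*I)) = p - 8*I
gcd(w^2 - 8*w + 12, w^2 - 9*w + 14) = w - 2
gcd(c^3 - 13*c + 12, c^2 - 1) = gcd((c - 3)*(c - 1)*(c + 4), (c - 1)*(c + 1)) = c - 1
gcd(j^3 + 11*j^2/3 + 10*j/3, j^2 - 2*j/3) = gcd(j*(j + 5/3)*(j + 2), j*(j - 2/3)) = j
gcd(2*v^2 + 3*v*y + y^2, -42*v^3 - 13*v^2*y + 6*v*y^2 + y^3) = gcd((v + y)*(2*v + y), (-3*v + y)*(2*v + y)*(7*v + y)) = 2*v + y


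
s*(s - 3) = s^2 - 3*s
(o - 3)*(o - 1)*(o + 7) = o^3 + 3*o^2 - 25*o + 21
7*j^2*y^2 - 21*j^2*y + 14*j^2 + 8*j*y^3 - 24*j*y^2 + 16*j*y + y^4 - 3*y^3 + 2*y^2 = (j + y)*(7*j + y)*(y - 2)*(y - 1)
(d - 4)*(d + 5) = d^2 + d - 20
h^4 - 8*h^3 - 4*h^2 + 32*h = h*(h - 8)*(h - 2)*(h + 2)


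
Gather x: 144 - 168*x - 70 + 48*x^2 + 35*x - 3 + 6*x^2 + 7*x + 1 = 54*x^2 - 126*x + 72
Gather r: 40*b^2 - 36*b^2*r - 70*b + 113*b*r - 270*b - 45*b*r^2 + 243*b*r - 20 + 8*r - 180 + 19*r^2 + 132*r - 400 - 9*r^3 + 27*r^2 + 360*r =40*b^2 - 340*b - 9*r^3 + r^2*(46 - 45*b) + r*(-36*b^2 + 356*b + 500) - 600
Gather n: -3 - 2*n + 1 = -2*n - 2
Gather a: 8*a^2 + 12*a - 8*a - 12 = 8*a^2 + 4*a - 12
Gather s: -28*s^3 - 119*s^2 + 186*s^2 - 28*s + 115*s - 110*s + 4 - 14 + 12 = -28*s^3 + 67*s^2 - 23*s + 2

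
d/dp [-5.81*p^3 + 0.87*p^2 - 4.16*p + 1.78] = -17.43*p^2 + 1.74*p - 4.16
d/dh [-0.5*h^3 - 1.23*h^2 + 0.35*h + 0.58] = -1.5*h^2 - 2.46*h + 0.35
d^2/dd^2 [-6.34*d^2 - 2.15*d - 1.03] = -12.6800000000000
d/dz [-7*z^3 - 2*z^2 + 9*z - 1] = -21*z^2 - 4*z + 9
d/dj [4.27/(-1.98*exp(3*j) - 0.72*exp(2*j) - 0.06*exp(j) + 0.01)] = (25.3638*exp(2*j) + 6.1488*exp(j) + 0.2562)*exp(j)/(1.98*exp(3*j) + 0.72*exp(2*j) + 0.06*exp(j) - 0.01)^2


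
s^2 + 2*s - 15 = (s - 3)*(s + 5)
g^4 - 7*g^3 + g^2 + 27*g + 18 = (g - 6)*(g - 3)*(g + 1)^2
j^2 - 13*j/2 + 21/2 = (j - 7/2)*(j - 3)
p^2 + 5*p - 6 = (p - 1)*(p + 6)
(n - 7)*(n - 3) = n^2 - 10*n + 21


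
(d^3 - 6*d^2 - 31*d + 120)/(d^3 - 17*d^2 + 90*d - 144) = (d + 5)/(d - 6)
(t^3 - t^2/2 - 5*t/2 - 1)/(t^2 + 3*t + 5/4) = 2*(t^2 - t - 2)/(2*t + 5)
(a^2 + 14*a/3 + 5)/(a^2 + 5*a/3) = (a + 3)/a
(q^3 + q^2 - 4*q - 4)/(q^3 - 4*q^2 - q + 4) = (q^2 - 4)/(q^2 - 5*q + 4)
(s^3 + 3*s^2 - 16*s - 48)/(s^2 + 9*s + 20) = (s^2 - s - 12)/(s + 5)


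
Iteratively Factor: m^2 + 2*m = (m)*(m + 2)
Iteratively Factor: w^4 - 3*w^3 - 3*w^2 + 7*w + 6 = (w + 1)*(w^3 - 4*w^2 + w + 6) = (w + 1)^2*(w^2 - 5*w + 6) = (w - 2)*(w + 1)^2*(w - 3)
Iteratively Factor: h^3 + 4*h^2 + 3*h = (h + 3)*(h^2 + h) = (h + 1)*(h + 3)*(h)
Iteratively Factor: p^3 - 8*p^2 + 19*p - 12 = (p - 4)*(p^2 - 4*p + 3) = (p - 4)*(p - 1)*(p - 3)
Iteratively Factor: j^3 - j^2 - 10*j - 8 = (j + 1)*(j^2 - 2*j - 8) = (j + 1)*(j + 2)*(j - 4)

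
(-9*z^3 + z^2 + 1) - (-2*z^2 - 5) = -9*z^3 + 3*z^2 + 6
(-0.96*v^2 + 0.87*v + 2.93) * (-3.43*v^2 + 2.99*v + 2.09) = 3.2928*v^4 - 5.8545*v^3 - 9.455*v^2 + 10.579*v + 6.1237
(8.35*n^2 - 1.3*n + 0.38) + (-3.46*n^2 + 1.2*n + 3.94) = 4.89*n^2 - 0.1*n + 4.32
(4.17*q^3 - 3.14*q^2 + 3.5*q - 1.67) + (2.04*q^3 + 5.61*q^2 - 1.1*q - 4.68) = 6.21*q^3 + 2.47*q^2 + 2.4*q - 6.35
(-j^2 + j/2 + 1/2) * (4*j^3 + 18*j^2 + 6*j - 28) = -4*j^5 - 16*j^4 + 5*j^3 + 40*j^2 - 11*j - 14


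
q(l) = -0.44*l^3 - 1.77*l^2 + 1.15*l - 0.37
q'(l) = -1.32*l^2 - 3.54*l + 1.15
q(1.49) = -4.04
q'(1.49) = -7.06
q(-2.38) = -7.20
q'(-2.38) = 2.10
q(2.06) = -9.36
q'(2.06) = -11.74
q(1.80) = -6.60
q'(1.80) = -9.50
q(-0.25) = -0.76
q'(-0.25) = 1.95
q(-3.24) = -7.71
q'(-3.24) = -1.24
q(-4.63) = 0.03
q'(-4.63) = -10.76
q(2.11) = -9.96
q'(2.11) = -12.20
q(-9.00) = 166.67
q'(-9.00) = -73.91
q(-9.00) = 166.67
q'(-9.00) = -73.91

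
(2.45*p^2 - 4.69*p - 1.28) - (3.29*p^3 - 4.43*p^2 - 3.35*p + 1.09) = -3.29*p^3 + 6.88*p^2 - 1.34*p - 2.37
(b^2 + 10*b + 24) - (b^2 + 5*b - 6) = 5*b + 30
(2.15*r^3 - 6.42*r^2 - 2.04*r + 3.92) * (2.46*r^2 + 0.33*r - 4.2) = 5.289*r^5 - 15.0837*r^4 - 16.167*r^3 + 35.934*r^2 + 9.8616*r - 16.464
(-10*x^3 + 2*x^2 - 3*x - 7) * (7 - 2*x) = 20*x^4 - 74*x^3 + 20*x^2 - 7*x - 49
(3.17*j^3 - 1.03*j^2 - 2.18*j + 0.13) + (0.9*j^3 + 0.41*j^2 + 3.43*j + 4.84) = 4.07*j^3 - 0.62*j^2 + 1.25*j + 4.97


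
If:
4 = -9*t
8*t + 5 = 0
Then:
No Solution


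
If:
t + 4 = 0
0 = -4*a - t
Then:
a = 1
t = -4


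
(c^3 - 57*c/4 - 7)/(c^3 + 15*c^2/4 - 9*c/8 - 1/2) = 2*(4*c^3 - 57*c - 28)/(8*c^3 + 30*c^2 - 9*c - 4)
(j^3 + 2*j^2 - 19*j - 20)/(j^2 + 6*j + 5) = j - 4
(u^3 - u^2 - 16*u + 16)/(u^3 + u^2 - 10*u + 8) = (u - 4)/(u - 2)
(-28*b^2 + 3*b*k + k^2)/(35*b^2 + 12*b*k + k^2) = (-4*b + k)/(5*b + k)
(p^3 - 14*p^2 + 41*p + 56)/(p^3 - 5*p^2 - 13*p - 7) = (p - 8)/(p + 1)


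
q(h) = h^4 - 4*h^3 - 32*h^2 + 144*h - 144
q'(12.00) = 4560.00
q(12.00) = 10800.00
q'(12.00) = 4560.00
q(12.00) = 10800.00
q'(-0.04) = 146.54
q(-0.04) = -149.81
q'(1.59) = 27.98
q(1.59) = -5.63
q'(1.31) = 48.56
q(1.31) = -16.32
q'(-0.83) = 186.57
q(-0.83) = -282.80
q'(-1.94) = 193.79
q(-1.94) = -500.42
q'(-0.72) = 182.37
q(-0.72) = -262.51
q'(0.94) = 76.56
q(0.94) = -39.46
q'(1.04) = 68.96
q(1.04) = -32.18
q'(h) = 4*h^3 - 12*h^2 - 64*h + 144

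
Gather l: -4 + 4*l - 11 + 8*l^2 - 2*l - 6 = 8*l^2 + 2*l - 21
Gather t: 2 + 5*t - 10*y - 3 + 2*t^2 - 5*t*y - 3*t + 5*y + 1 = 2*t^2 + t*(2 - 5*y) - 5*y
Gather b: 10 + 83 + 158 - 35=216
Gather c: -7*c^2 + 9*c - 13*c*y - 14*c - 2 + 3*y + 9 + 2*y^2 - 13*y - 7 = -7*c^2 + c*(-13*y - 5) + 2*y^2 - 10*y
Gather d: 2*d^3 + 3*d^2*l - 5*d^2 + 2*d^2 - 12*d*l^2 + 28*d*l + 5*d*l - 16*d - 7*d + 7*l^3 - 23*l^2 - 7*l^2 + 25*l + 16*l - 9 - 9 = 2*d^3 + d^2*(3*l - 3) + d*(-12*l^2 + 33*l - 23) + 7*l^3 - 30*l^2 + 41*l - 18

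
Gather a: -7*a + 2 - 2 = -7*a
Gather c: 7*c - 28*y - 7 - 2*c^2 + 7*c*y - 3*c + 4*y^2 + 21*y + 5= -2*c^2 + c*(7*y + 4) + 4*y^2 - 7*y - 2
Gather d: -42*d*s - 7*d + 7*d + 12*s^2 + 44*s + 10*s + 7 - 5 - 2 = -42*d*s + 12*s^2 + 54*s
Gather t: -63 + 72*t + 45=72*t - 18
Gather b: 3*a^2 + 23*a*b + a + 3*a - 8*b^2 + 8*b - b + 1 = 3*a^2 + 4*a - 8*b^2 + b*(23*a + 7) + 1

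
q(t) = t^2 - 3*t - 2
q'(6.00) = 9.00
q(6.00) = 16.00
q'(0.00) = -3.00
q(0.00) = -2.00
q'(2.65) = 2.30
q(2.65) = -2.93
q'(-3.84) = -10.68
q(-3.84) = 24.27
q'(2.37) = 1.74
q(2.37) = -3.49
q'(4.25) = 5.50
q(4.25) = 3.31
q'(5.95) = 8.90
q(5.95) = 15.55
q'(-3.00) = -9.00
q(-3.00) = 16.00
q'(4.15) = 5.30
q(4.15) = 2.77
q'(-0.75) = -4.50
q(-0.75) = 0.81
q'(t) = 2*t - 3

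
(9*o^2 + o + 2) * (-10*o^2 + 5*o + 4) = -90*o^4 + 35*o^3 + 21*o^2 + 14*o + 8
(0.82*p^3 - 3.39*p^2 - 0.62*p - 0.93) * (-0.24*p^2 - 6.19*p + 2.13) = -0.1968*p^5 - 4.2622*p^4 + 22.8795*p^3 - 3.1597*p^2 + 4.4361*p - 1.9809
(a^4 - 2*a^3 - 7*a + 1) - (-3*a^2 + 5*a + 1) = a^4 - 2*a^3 + 3*a^2 - 12*a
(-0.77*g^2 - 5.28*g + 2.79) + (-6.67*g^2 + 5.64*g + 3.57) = -7.44*g^2 + 0.359999999999999*g + 6.36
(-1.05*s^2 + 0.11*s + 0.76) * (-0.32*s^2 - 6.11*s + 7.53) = 0.336*s^4 + 6.3803*s^3 - 8.8218*s^2 - 3.8153*s + 5.7228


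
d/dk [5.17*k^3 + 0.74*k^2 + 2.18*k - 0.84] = 15.51*k^2 + 1.48*k + 2.18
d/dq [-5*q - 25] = -5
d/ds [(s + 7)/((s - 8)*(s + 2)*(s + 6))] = (-2*s^3 - 21*s^2 + 268)/(s^6 - 104*s^4 - 192*s^3 + 2704*s^2 + 9984*s + 9216)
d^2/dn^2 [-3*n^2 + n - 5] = -6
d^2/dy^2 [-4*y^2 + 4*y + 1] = -8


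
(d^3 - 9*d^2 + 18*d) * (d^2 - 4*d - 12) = d^5 - 13*d^4 + 42*d^3 + 36*d^2 - 216*d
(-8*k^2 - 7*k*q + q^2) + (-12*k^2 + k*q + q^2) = -20*k^2 - 6*k*q + 2*q^2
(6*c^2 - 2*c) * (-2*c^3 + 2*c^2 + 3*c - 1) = -12*c^5 + 16*c^4 + 14*c^3 - 12*c^2 + 2*c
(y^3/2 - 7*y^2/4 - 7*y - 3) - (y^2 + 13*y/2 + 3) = y^3/2 - 11*y^2/4 - 27*y/2 - 6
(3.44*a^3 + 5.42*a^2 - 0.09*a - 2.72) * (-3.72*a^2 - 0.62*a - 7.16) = -12.7968*a^5 - 22.2952*a^4 - 27.656*a^3 - 28.633*a^2 + 2.3308*a + 19.4752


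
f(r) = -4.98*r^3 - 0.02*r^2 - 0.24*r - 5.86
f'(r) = -14.94*r^2 - 0.04*r - 0.24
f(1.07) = -12.24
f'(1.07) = -17.39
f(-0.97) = -1.10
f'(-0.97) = -14.26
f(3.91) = -304.79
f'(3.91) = -228.80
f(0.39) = -6.25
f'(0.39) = -2.53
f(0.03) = -5.87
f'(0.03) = -0.25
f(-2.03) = 36.20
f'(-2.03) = -61.73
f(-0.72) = -3.84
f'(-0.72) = -7.96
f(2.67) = -101.43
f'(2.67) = -106.85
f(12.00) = -8617.06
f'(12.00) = -2152.08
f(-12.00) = 8599.58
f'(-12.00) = -2151.12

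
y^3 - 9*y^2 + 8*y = y*(y - 8)*(y - 1)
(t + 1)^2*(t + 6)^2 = t^4 + 14*t^3 + 61*t^2 + 84*t + 36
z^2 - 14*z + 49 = (z - 7)^2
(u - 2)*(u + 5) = u^2 + 3*u - 10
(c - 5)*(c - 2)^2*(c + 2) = c^4 - 7*c^3 + 6*c^2 + 28*c - 40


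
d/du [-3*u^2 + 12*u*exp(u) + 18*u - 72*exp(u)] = 12*u*exp(u) - 6*u - 60*exp(u) + 18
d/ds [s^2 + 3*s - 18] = 2*s + 3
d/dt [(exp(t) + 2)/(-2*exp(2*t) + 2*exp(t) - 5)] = (2*exp(2*t) + 8*exp(t) - 9)*exp(t)/(4*exp(4*t) - 8*exp(3*t) + 24*exp(2*t) - 20*exp(t) + 25)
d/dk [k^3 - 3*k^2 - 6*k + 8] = 3*k^2 - 6*k - 6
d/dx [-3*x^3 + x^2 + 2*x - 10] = -9*x^2 + 2*x + 2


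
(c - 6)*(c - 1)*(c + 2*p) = c^3 + 2*c^2*p - 7*c^2 - 14*c*p + 6*c + 12*p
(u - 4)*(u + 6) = u^2 + 2*u - 24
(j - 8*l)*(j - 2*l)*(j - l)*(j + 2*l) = j^4 - 9*j^3*l + 4*j^2*l^2 + 36*j*l^3 - 32*l^4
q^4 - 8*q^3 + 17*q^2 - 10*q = q*(q - 5)*(q - 2)*(q - 1)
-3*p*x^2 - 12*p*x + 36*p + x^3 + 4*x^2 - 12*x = (-3*p + x)*(x - 2)*(x + 6)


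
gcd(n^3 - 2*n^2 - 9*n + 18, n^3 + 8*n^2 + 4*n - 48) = n - 2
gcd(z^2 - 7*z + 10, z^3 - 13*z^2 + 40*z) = z - 5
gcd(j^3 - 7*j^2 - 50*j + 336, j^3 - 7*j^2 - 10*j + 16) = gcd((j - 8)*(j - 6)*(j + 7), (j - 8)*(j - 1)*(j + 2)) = j - 8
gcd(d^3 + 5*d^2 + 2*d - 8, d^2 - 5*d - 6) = 1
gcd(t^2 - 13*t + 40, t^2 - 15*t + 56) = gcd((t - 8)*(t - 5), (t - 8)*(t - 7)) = t - 8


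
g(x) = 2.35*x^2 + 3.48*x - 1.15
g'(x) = 4.7*x + 3.48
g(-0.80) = -2.43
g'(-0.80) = -0.28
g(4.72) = 67.63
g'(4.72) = 25.66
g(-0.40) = -2.17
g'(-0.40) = 1.60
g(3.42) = 38.24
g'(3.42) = 19.55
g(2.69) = 25.22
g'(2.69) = 16.12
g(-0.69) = -2.43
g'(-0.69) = 0.24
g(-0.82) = -2.42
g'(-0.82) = -0.37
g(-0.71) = -2.44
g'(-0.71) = 0.14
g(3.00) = 30.44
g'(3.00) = 17.58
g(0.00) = -1.15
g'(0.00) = 3.48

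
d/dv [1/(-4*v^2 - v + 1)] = (8*v + 1)/(4*v^2 + v - 1)^2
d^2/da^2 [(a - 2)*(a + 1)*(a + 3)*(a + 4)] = 12*a^2 + 36*a + 6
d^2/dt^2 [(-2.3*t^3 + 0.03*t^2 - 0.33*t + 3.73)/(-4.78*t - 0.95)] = (105.10264*t^3 + 62.6658*t^2 + 12.4545*t - 173.500274)/(109.215352*t^3 + 65.11794*t^2 + 12.94185*t + 0.857375)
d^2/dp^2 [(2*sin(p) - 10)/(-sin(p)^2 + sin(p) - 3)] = 2*(sin(p)^5 - 19*sin(p)^4 - 5*sin(p)^3 + 88*sin(p)^2 - 18*sin(p) - 26)/(sin(p)^2 - sin(p) + 3)^3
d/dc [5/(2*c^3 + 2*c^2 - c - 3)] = 5*(-6*c^2 - 4*c + 1)/(2*c^3 + 2*c^2 - c - 3)^2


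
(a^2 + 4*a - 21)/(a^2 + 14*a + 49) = (a - 3)/(a + 7)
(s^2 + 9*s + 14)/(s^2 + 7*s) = (s + 2)/s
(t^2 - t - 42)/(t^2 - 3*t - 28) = (t + 6)/(t + 4)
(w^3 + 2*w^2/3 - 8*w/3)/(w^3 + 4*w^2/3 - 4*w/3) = (3*w - 4)/(3*w - 2)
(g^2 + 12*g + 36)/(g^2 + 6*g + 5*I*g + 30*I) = (g + 6)/(g + 5*I)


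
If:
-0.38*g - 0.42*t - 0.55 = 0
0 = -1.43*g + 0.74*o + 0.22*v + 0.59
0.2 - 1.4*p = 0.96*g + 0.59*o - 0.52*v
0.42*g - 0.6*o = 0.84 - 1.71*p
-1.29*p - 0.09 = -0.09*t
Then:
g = -2.62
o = -3.22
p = 0.00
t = 1.06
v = -8.86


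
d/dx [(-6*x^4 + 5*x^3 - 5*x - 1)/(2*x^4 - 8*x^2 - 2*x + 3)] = (-10*x^6 + 96*x^5 + 26*x^4 - 84*x^3 + 5*x^2 - 16*x - 17)/(4*x^8 - 32*x^6 - 8*x^5 + 76*x^4 + 32*x^3 - 44*x^2 - 12*x + 9)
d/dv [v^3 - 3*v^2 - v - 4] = 3*v^2 - 6*v - 1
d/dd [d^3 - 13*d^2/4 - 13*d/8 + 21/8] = 3*d^2 - 13*d/2 - 13/8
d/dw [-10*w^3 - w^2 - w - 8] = -30*w^2 - 2*w - 1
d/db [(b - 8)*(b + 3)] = 2*b - 5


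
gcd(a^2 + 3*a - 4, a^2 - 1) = a - 1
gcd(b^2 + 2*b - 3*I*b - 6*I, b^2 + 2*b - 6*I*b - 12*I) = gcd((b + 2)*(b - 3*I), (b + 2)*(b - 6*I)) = b + 2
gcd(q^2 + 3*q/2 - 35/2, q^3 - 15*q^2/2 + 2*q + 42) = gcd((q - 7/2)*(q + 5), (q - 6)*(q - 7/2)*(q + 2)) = q - 7/2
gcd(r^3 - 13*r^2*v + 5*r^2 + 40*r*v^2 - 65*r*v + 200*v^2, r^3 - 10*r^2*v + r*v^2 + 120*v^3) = r^2 - 13*r*v + 40*v^2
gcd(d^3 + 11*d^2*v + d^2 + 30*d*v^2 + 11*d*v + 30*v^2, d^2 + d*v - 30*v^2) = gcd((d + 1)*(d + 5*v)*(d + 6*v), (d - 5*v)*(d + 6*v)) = d + 6*v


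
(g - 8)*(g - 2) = g^2 - 10*g + 16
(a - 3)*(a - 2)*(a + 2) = a^3 - 3*a^2 - 4*a + 12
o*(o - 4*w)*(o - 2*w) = o^3 - 6*o^2*w + 8*o*w^2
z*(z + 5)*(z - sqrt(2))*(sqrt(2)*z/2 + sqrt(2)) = sqrt(2)*z^4/2 - z^3 + 7*sqrt(2)*z^3/2 - 7*z^2 + 5*sqrt(2)*z^2 - 10*z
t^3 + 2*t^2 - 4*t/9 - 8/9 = (t - 2/3)*(t + 2/3)*(t + 2)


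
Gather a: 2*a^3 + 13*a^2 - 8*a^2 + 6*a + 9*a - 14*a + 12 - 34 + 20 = 2*a^3 + 5*a^2 + a - 2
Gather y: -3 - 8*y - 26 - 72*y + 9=-80*y - 20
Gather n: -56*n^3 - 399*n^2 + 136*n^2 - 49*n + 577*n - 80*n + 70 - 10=-56*n^3 - 263*n^2 + 448*n + 60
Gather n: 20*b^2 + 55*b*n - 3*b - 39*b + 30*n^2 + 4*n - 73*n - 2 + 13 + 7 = 20*b^2 - 42*b + 30*n^2 + n*(55*b - 69) + 18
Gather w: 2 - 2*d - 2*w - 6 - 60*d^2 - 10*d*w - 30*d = -60*d^2 - 32*d + w*(-10*d - 2) - 4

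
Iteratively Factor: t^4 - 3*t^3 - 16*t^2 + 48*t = (t + 4)*(t^3 - 7*t^2 + 12*t) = (t - 4)*(t + 4)*(t^2 - 3*t) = (t - 4)*(t - 3)*(t + 4)*(t)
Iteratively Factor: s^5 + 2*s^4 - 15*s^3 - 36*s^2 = (s + 3)*(s^4 - s^3 - 12*s^2) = (s - 4)*(s + 3)*(s^3 + 3*s^2) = (s - 4)*(s + 3)^2*(s^2) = s*(s - 4)*(s + 3)^2*(s)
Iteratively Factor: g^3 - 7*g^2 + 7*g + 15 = (g - 3)*(g^2 - 4*g - 5) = (g - 5)*(g - 3)*(g + 1)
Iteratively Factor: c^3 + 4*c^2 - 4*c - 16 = (c + 2)*(c^2 + 2*c - 8) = (c - 2)*(c + 2)*(c + 4)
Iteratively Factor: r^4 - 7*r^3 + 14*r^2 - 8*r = (r)*(r^3 - 7*r^2 + 14*r - 8) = r*(r - 4)*(r^2 - 3*r + 2) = r*(r - 4)*(r - 2)*(r - 1)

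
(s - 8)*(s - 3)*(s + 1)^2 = s^4 - 9*s^3 + 3*s^2 + 37*s + 24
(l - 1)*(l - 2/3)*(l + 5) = l^3 + 10*l^2/3 - 23*l/3 + 10/3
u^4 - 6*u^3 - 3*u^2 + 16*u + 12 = (u - 6)*(u - 2)*(u + 1)^2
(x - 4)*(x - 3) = x^2 - 7*x + 12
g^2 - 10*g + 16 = (g - 8)*(g - 2)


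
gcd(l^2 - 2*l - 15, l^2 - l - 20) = l - 5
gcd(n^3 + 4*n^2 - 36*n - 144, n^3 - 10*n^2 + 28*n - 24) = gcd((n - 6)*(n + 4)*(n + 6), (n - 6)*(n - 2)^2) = n - 6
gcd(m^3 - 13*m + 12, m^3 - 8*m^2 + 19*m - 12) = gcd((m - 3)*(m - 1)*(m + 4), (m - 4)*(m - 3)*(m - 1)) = m^2 - 4*m + 3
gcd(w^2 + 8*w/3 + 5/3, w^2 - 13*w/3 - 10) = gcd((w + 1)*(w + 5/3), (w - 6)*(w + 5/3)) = w + 5/3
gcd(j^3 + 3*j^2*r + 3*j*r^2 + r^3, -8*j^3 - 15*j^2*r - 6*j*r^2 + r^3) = j^2 + 2*j*r + r^2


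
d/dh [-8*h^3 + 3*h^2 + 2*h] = -24*h^2 + 6*h + 2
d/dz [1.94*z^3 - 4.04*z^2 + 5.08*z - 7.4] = 5.82*z^2 - 8.08*z + 5.08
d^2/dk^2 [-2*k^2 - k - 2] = -4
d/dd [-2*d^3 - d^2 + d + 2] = -6*d^2 - 2*d + 1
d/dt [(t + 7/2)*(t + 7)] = 2*t + 21/2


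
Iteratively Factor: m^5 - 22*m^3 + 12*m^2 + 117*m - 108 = (m + 3)*(m^4 - 3*m^3 - 13*m^2 + 51*m - 36) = (m - 3)*(m + 3)*(m^3 - 13*m + 12) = (m - 3)*(m + 3)*(m + 4)*(m^2 - 4*m + 3) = (m - 3)*(m - 1)*(m + 3)*(m + 4)*(m - 3)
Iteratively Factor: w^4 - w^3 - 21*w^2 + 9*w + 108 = (w - 4)*(w^3 + 3*w^2 - 9*w - 27) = (w - 4)*(w + 3)*(w^2 - 9) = (w - 4)*(w + 3)^2*(w - 3)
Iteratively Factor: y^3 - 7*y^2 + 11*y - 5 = (y - 1)*(y^2 - 6*y + 5) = (y - 1)^2*(y - 5)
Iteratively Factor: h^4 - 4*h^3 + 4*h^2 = (h - 2)*(h^3 - 2*h^2) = (h - 2)^2*(h^2) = h*(h - 2)^2*(h)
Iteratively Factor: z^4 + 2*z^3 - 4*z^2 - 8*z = (z)*(z^3 + 2*z^2 - 4*z - 8) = z*(z - 2)*(z^2 + 4*z + 4) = z*(z - 2)*(z + 2)*(z + 2)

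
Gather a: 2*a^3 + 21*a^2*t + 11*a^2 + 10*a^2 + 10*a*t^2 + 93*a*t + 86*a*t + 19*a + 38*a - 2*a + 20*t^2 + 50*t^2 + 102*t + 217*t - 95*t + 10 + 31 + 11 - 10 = 2*a^3 + a^2*(21*t + 21) + a*(10*t^2 + 179*t + 55) + 70*t^2 + 224*t + 42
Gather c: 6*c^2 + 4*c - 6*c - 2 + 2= 6*c^2 - 2*c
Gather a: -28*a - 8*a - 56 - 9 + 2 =-36*a - 63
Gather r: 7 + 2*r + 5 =2*r + 12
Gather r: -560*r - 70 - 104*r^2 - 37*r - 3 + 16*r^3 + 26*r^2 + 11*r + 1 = 16*r^3 - 78*r^2 - 586*r - 72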